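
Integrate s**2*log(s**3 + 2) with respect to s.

s**3*log(s**3 + 2)/3 - s**3/3 + 2*log(s**3 + 2)/3 + C

Let u = s**3 + 2, so du = (3*s**2) ds.
The integral becomes (1/3)·∫ log(u) du; integrate by parts with u′=log(u), dv′=du.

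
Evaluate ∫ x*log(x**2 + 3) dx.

x**2*log(x**2 + 3)/2 - x**2/2 + 3*log(x**2 + 3)/2 + C

Let u = x**2 + 3, so du = (2*x) dx.
The integral becomes (1/2)·∫ log(u) du; integrate by parts with u′=log(u), dv′=du.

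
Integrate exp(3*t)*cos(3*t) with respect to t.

exp(3*t)*sin(3*t)/6 + exp(3*t)*cos(3*t)/6 + C

Let I denote the integral. Integrate by parts with u = cos(3*t), dv = exp(3*t) dt, so v = exp(3*t)/3: I = exp(3*t)*cos(3*t)/3 + ∫ exp(3*t)*sin(3*t) dt.
Apply parts again with u = sin(3*t), dv = exp(3*t) dt: ∫ exp(3*t)*sin(3*t) dt = exp(3*t)*sin(3*t)/3 − I. Substituting back brings back I: I = exp(3*t)*sin(3*t)/3 + exp(3*t)*cos(3*t)/3 − I.
Solving for I: (1 + 1)·I equals the remaining terms, so I = (1/2)·(exp(3*t)*sin(3*t)/3 + exp(3*t)*cos(3*t)/3).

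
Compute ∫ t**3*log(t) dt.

t**4*log(t)/4 - t**4/16 + C

Use integration by parts with u = log(t), dv = t**3 dt.
Then du = 1/t dt and v = t**4/4.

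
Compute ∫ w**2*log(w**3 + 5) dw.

w**3*log(w**3 + 5)/3 - w**3/3 + 5*log(w**3 + 5)/3 + C

Let u = w**3 + 5, so du = (3*w**2) dw.
The integral becomes (1/3)·∫ log(u) du; integrate by parts with u′=log(u), dv′=du.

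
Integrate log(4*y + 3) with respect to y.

Use integration by parts with u = log(4*y + 3), dv = dy.
Then du = 4/(4*y + 3) dy and v = y.

y*log(4*y + 3) - y + 3*log(4*y + 3)/4 + C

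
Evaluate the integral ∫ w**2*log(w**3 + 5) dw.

w**3*log(w**3 + 5)/3 - w**3/3 + 5*log(w**3 + 5)/3 + C

Let u = w**3 + 5, so du = (3*w**2) dw.
The integral becomes (1/3)·∫ log(u) du; integrate by parts with u′=log(u), dv′=du.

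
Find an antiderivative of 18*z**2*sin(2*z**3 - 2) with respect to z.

-3*cos(2*z**3 - 2) + C

Let u = 2*z**3 - 2, so du = (6*z**2) dz.
Rewriting, the integral becomes 3·∫ sin(u) du = 3·-cos(u).
Substituting back, u = 2*z**3 - 2.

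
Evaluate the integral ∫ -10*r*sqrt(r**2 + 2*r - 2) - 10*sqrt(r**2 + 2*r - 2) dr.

-10*(r**2 + 2*r - 2)**(3/2)/3 + C

Let u = r**2 + 2*r - 2, so du = (2*r + 2) dr.
Rewriting, the integral becomes -5·∫ √u du = -5·(2/3)u^(3/2).
Substituting back, u = r**2 + 2*r - 2.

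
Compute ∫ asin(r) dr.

r*asin(r) + sqrt(-r**2 + 1) + C

Use integration by parts with u = arcsin(r), dv = dr.
Then du = 1/sqrt(-r**2 + 1) dr.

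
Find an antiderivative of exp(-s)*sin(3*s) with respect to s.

Let I denote the integral. Integrate by parts with u = sin(3*s), dv = exp(-s) ds, so v = -exp(-s): I = -exp(-s)*sin(3*s) + 3·∫ exp(-s)*cos(3*s) ds.
Apply parts again with u = cos(3*s), dv = exp(-s) ds: ∫ exp(-s)*cos(3*s) ds = -exp(-s)*cos(3*s) − 3·I. Substituting back brings back I: I = -exp(-s)*sin(3*s) - 3*exp(-s)*cos(3*s) − 9·I.
Solving for I: (1 + 9)·I equals the remaining terms, so I = (1/10)·(-exp(-s)*sin(3*s) - 3*exp(-s)*cos(3*s)).

-exp(-s)*sin(3*s)/10 - 3*exp(-s)*cos(3*s)/10 + C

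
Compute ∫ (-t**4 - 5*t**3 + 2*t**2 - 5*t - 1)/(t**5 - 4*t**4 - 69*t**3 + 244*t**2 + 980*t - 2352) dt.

Factor the denominator: (t - 7)*(t - 6)*(t - 2)*(t + 4)*(t + 7).
Partial-fraction decomposition: -277/(2457*(t + 7)) - 23/(396*(t + 4)) - 59/(1080*(t - 2)) + 467/(104*(t - 6)) - 2027/(385*(t - 7)).
Integrate each term: A/(t−a) contributes A·log|t−a|.

-2027*log(t - 7)/385 + 467*log(t - 6)/104 - 59*log(t - 2)/1080 - 23*log(t + 4)/396 - 277*log(t + 7)/2457 + C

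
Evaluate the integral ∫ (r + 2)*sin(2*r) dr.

-r*cos(2*r)/2 + sin(2*r)/4 - cos(2*r) + C

Use integration by parts with u = r + 2, dv = sin(2*r) dr, so v = -cos(2*r)/2.
Apply parts 1 times (tabular method): alternate signs, differentiate u down to 0, integrate dv up.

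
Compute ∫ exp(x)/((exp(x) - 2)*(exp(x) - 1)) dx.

Let u = e^x, du = e^x dx.
The integral becomes ∫ du/((u-2)(u-1)); decompose into partial fractions.

log(exp(x) - 2) - log(exp(x) - 1) + C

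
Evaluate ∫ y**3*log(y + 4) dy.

Use integration by parts with u = log(y + 4), dv = y**3 dy.
Then du = 1/(y + 4) dy and v = y**4/4.

y**4*log(y + 4)/4 - y**4/16 + y**3/3 - 2*y**2 + 16*y - 64*log(y + 4) + C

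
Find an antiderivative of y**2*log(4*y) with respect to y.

Use integration by parts with u = log(4*y), dv = y**2 dy.
Then du = 1/y dy and v = y**3/3.

y**3*(log(y) + 2*log(2))/3 - y**3/9 + C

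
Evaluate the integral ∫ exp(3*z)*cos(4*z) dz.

4*exp(3*z)*sin(4*z)/25 + 3*exp(3*z)*cos(4*z)/25 + C

Let I denote the integral. Integrate by parts with u = cos(4*z), dv = exp(3*z) dz, so v = exp(3*z)/3: I = exp(3*z)*cos(4*z)/3 + (4/3)·∫ exp(3*z)*sin(4*z) dz.
Apply parts again with u = sin(4*z), dv = exp(3*z) dz: ∫ exp(3*z)*sin(4*z) dz = exp(3*z)*sin(4*z)/3 − (4/3)·I. Substituting back brings back I: I = 4*exp(3*z)*sin(4*z)/9 + exp(3*z)*cos(4*z)/3 − (16/9)·I.
Solving for I: (1 + 16/9)·I equals the remaining terms, so I = (9/25)·(4*exp(3*z)*sin(4*z)/9 + exp(3*z)*cos(4*z)/3).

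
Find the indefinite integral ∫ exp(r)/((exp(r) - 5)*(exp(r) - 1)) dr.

log(exp(r) - 5)/4 - log(exp(r) - 1)/4 + C

Let u = e^r, du = e^r dr.
The integral becomes ∫ du/((u-5)(u-1)); decompose into partial fractions.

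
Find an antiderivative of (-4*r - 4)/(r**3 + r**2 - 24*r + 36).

Factor the denominator: (r - 3)*(r - 2)*(r + 6).
Partial-fraction decomposition: 5/(18*(r + 6)) + 3/(2*(r - 2)) - 16/(9*(r - 3)).
Integrate each term: A/(r−a) contributes A·log|r−a|.

-16*log(r - 3)/9 + 3*log(r - 2)/2 + 5*log(r + 6)/18 + C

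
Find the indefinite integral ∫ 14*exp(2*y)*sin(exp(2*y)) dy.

-7*cos(exp(2*y)) + C

Let u = exp(2*y), so du = (2*exp(2*y)) dy.
Rewriting, the integral becomes 7·∫ sin(u) du = 7·-cos(u).
Substituting back, u = exp(2*y).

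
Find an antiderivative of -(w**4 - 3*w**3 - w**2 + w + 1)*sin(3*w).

w**4*cos(3*w)/3 - 4*w**3*sin(3*w)/9 - w**3*cos(3*w) + w**2*sin(3*w) - 7*w**2*cos(3*w)/9 + 14*w*sin(3*w)/27 + w*cos(3*w) - sin(3*w)/3 + 41*cos(3*w)/81 + C

Use integration by parts with u = w**4 - 3*w**3 - w**2 + w + 1, dv = -sin(3*w) dw, so v = cos(3*w)/3.
Apply parts 4 times (tabular method): alternate signs, differentiate u down to 0, integrate dv up.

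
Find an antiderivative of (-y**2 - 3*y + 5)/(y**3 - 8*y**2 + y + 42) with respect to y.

Factor the denominator: (y - 7)*(y - 3)*(y + 2).
Partial-fraction decomposition: 7/(45*(y + 2)) + 13/(20*(y - 3)) - 65/(36*(y - 7)).
Integrate each term: A/(y−a) contributes A·log|y−a|.

-65*log(y - 7)/36 + 13*log(y - 3)/20 + 7*log(y + 2)/45 + C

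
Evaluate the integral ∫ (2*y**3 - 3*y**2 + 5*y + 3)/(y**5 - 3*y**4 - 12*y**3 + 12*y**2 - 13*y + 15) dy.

Factor the denominator: (y - 5)*(y - 1)*(y + 3)*(y**2 + 1).
Partial-fraction decomposition: 3*(23*y + 11)/(260*(y**2 + 1)) - 93/(320*(y + 3)) - 7/(32*(y - 1)) + 203/(832*(y - 5)).
Integrate each term; A/(y−a) gives A·log|y−a|; the (By+D)/(y²+p²) term gives a log and an atan.

203*log(y - 5)/832 - 7*log(y - 1)/32 - 93*log(y + 3)/320 + 69*log(y**2 + 1)/520 + 33*atan(y)/260 + C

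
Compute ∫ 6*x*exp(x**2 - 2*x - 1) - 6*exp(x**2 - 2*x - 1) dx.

Let u = x**2 - 2*x - 1, so du = (2*x - 2) dx.
Rewriting, the integral becomes 3·∫ e^u du = 3·e^u.
Substituting back, u = x**2 - 2*x - 1.

3*exp(x**2 - 2*x - 1) + C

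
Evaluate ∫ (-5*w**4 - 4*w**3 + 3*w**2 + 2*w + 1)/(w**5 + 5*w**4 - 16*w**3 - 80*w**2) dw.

Factor the denominator: w**2*(w - 4)*(w + 4)*(w + 5).
Partial-fraction decomposition: -853/(75*(w + 5)) + 983/(128*(w + 4)) - 493/(384*(w - 4)) - 9/(400*w) - 1/(80*w**2).
Integrate each term; A/(w−a) gives A·log|w−a|; A/(w−a)² gives −A/(w−a).

-9*log(w)/400 - 493*log(w - 4)/384 + 983*log(w + 4)/128 - 853*log(w + 5)/75 + 1/(80*w) + C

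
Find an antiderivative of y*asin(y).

Use integration by parts with u = arcsin(y), dv = y dy.
Then du = 1/sqrt(-y**2 + 1) dy.

y**2*asin(y)/2 + y*sqrt(-y**2 + 1)/4 - asin(y)/4 + C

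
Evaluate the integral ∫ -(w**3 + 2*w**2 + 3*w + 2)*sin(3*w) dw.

Use integration by parts with u = w**3 + 2*w**2 + 3*w + 2, dv = -sin(3*w) dw, so v = cos(3*w)/3.
Apply parts 3 times (tabular method): alternate signs, differentiate u down to 0, integrate dv up.

w**3*cos(3*w)/3 - w**2*sin(3*w)/3 + 2*w**2*cos(3*w)/3 - 4*w*sin(3*w)/9 + 7*w*cos(3*w)/9 - 7*sin(3*w)/27 + 14*cos(3*w)/27 + C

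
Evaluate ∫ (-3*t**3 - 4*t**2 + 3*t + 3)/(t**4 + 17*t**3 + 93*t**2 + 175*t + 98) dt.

-log(t + 1)/36 - log(t + 2)/5 - 499*log(t + 7)/180 - 163/(6*t + 42) + C

Factor the denominator: (t + 1)*(t + 2)*(t + 7)**2.
Partial-fraction decomposition: -499/(180*(t + 7)) + 163/(6*(t + 7)**2) - 1/(5*(t + 2)) - 1/(36*(t + 1)).
Integrate each term; A/(t−a) gives A·log|t−a|; A/(t−a)² gives −A/(t−a).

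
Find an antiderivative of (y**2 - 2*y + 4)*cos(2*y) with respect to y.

y**2*sin(2*y)/2 - y*sin(2*y) + y*cos(2*y)/2 + 7*sin(2*y)/4 - cos(2*y)/2 + C

Use integration by parts with u = y**2 - 2*y + 4, dv = cos(2*y) dy, so v = sin(2*y)/2.
Apply parts 2 times (tabular method): alternate signs, differentiate u down to 0, integrate dv up.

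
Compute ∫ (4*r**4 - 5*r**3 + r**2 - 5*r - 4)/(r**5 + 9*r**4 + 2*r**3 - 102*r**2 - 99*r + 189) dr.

179*log(r - 3)/720 + 9*log(r - 1)/256 - 2989*log(r + 3)/576 + 11399*log(r + 7)/1280 - 479/(96*r + 288) + C

Factor the denominator: (r - 3)*(r - 1)*(r + 3)**2*(r + 7).
Partial-fraction decomposition: 11399/(1280*(r + 7)) - 2989/(576*(r + 3)) + 479/(96*(r + 3)**2) + 9/(256*(r - 1)) + 179/(720*(r - 3)).
Integrate each term; A/(r−a) gives A·log|r−a|; A/(r−a)² gives −A/(r−a).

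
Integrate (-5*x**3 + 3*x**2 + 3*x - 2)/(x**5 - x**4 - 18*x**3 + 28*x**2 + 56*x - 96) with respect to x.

Factor the denominator: (x - 3)*(x - 2)**2*(x + 2)*(x + 4).
Partial-fraction decomposition: 59/(84*(x + 4)) - 11/(40*(x + 2)) + 59/(24*(x - 2)) + (x - 2)**(-2) - 101/(35*(x - 3)).
Integrate each term; A/(x−a) gives A·log|x−a|; A/(x−a)² gives −A/(x−a).

-101*log(x - 3)/35 + 59*log(x - 2)/24 - 11*log(x + 2)/40 + 59*log(x + 4)/84 - 1/(x - 2) + C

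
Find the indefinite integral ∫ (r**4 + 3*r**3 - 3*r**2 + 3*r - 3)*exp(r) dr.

(r**4 - r**3 + 3*r - 6)*exp(r) + C

Use integration by parts with u = r**4 + 3*r**3 - 3*r**2 + 3*r - 3, dv = exp(r) dr, so v = exp(r).
Apply parts 4 times (tabular method): alternate signs, differentiate u down to 0, integrate dv up.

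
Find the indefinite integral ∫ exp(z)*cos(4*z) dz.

4*exp(z)*sin(4*z)/17 + exp(z)*cos(4*z)/17 + C

Let I denote the integral. Integrate by parts with u = cos(4*z), dv = exp(z) dz, so v = exp(z): I = exp(z)*cos(4*z) + 4·∫ exp(z)*sin(4*z) dz.
Apply parts again with u = sin(4*z), dv = exp(z) dz: ∫ exp(z)*sin(4*z) dz = exp(z)*sin(4*z) − 4·I. Substituting back brings back I: I = 4*exp(z)*sin(4*z) + exp(z)*cos(4*z) − 16·I.
Solving for I: (1 + 16)·I equals the remaining terms, so I = (1/17)·(4*exp(z)*sin(4*z) + exp(z)*cos(4*z)).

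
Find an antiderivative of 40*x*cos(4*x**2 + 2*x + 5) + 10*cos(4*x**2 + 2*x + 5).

Let u = 4*x**2 + 2*x + 5, so du = (8*x + 2) dx.
Rewriting, the integral becomes 5·∫ cos(u) du = 5·sin(u).
Substituting back, u = 4*x**2 + 2*x + 5.

5*sin(4*x**2 + 2*x + 5) + C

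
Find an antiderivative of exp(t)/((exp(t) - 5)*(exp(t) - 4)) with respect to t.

Let u = e^t, du = e^t dt.
The integral becomes ∫ du/((u-5)(u-4)); decompose into partial fractions.

log(exp(t) - 5) - log(exp(t) - 4) + C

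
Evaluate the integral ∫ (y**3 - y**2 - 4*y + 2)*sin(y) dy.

-y**3*cos(y) + 3*y**2*sin(y) + y**2*cos(y) - 2*y*sin(y) + 10*y*cos(y) - 10*sin(y) - 4*cos(y) + C

Use integration by parts with u = y**3 - y**2 - 4*y + 2, dv = sin(y) dy, so v = -cos(y).
Apply parts 3 times (tabular method): alternate signs, differentiate u down to 0, integrate dv up.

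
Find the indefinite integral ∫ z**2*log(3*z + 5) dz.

z**3*log(3*z + 5)/3 - z**3/9 + 5*z**2/18 - 25*z/27 + 125*log(3*z + 5)/81 + C

Use integration by parts with u = log(3*z + 5), dv = z**2 dz.
Then du = 3/(3*z + 5) dz and v = z**3/3.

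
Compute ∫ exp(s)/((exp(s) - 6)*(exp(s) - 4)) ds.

log(exp(s) - 6)/2 - log(exp(s) - 4)/2 + C

Let u = e^s, du = e^s ds.
The integral becomes ∫ du/((u-4)(u-6)); decompose into partial fractions.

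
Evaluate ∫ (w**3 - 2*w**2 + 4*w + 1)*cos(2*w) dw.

Use integration by parts with u = w**3 - 2*w**2 + 4*w + 1, dv = cos(2*w) dw, so v = sin(2*w)/2.
Apply parts 3 times (tabular method): alternate signs, differentiate u down to 0, integrate dv up.

w**3*sin(2*w)/2 - w**2*sin(2*w) + 3*w**2*cos(2*w)/4 + 5*w*sin(2*w)/4 - w*cos(2*w) + sin(2*w) + 5*cos(2*w)/8 + C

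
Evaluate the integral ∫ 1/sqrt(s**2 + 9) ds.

Substitute s = 3·tan(θ), so ds = 3·sec(θ)^2 dθ and the radical becomes sqrt(s**2 + 9) = 3·sec(θ) by the Pythagorean identity.
Integrate the resulting trig expression in θ, then back-substitute tan(θ) = s/3, sec(θ) = sqrt(s**2 + 9)/3 (absorbing any constant into C).

log(s + sqrt(s**2 + 9)) + C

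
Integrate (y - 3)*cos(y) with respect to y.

Use integration by parts with u = y - 3, dv = cos(y) dy, so v = sin(y).
Apply parts 1 times (tabular method): alternate signs, differentiate u down to 0, integrate dv up.

y*sin(y) - 3*sin(y) + cos(y) + C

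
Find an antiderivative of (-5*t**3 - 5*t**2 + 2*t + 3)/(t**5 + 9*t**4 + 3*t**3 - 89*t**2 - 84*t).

Factor the denominator: t*(t - 3)*(t + 1)*(t + 4)*(t + 7).
Partial-fraction decomposition: 1459/(1260*(t + 7)) - 235/(252*(t + 4)) + 1/(72*(t + 1)) - 57/(280*(t - 3)) - 1/(28*t).
Integrate each term: A/(t−a) contributes A·log|t−a|.

-log(t)/28 - 57*log(t - 3)/280 + log(t + 1)/72 - 235*log(t + 4)/252 + 1459*log(t + 7)/1260 + C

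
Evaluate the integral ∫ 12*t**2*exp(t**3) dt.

4*exp(t**3) + C

Let u = t**3, so du = (3*t**2) dt.
Rewriting, the integral becomes 4·∫ e^u du = 4·e^u.
Substituting back, u = t**3.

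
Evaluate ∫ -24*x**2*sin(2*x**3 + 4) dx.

4*cos(2*x**3 + 4) + C

Let u = 2*x**3 + 4, so du = (6*x**2) dx.
Rewriting, the integral becomes -4·∫ sin(u) du = -4·-cos(u).
Substituting back, u = 2*x**3 + 4.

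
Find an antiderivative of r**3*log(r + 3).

r**4*log(r + 3)/4 - r**4/16 + r**3/4 - 9*r**2/8 + 27*r/4 - 81*log(r + 3)/4 + C

Use integration by parts with u = log(r + 3), dv = r**3 dr.
Then du = 1/(r + 3) dr and v = r**4/4.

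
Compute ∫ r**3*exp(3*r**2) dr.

(3*r**2 - 1)*exp(3*r**2)/18 + C

Let u = r², du = 2r dr; rewrite as (1/2)∫ u^1·exp(3u) du.
Now integrate by parts 1 time.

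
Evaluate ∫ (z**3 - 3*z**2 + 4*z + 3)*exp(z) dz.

(z**3 - 6*z**2 + 16*z - 13)*exp(z) + C

Use integration by parts with u = z**3 - 3*z**2 + 4*z + 3, dv = exp(z) dz, so v = exp(z).
Apply parts 3 times (tabular method): alternate signs, differentiate u down to 0, integrate dv up.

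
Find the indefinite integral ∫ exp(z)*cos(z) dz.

Let I denote the integral. Integrate by parts with u = cos(z), dv = exp(z) dz, so v = exp(z): I = exp(z)*cos(z) + ∫ exp(z)*sin(z) dz.
Apply parts again with u = sin(z), dv = exp(z) dz: ∫ exp(z)*sin(z) dz = exp(z)*sin(z) − I. Substituting back brings back I: I = exp(z)*sin(z) + exp(z)*cos(z) − I.
Solving for I: (1 + 1)·I equals the remaining terms, so I = (1/2)·(exp(z)*sin(z) + exp(z)*cos(z)).

exp(z)*sin(z)/2 + exp(z)*cos(z)/2 + C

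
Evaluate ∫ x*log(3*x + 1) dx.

Use integration by parts with u = log(3*x + 1), dv = x dx.
Then du = 3/(3*x + 1) dx and v = x**2/2.

x**2*log(3*x + 1)/2 - x**2/4 + x/6 - log(3*x + 1)/18 + C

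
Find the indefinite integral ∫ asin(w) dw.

Use integration by parts with u = arcsin(w), dv = dw.
Then du = 1/sqrt(-w**2 + 1) dw.

w*asin(w) + sqrt(-w**2 + 1) + C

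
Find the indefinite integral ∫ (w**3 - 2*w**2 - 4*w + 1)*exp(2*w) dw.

(4*w**3 - 14*w**2 - 2*w + 5)*exp(2*w)/8 + C

Use integration by parts with u = w**3 - 2*w**2 - 4*w + 1, dv = exp(2*w) dw, so v = exp(2*w)/2.
Apply parts 3 times (tabular method): alternate signs, differentiate u down to 0, integrate dv up.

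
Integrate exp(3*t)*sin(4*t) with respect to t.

3*exp(3*t)*sin(4*t)/25 - 4*exp(3*t)*cos(4*t)/25 + C

Let I denote the integral. Integrate by parts with u = sin(4*t), dv = exp(3*t) dt, so v = exp(3*t)/3: I = exp(3*t)*sin(4*t)/3 − (4/3)·∫ exp(3*t)*cos(4*t) dt.
Apply parts again with u = cos(4*t), dv = exp(3*t) dt: ∫ exp(3*t)*cos(4*t) dt = exp(3*t)*cos(4*t)/3 + (4/3)·I. Substituting back brings back I: I = exp(3*t)*sin(4*t)/3 - 4*exp(3*t)*cos(4*t)/9 − (16/9)·I.
Solving for I: (1 + 16/9)·I equals the remaining terms, so I = (9/25)·(exp(3*t)*sin(4*t)/3 - 4*exp(3*t)*cos(4*t)/9).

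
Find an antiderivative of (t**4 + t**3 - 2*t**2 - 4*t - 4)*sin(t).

Use integration by parts with u = t**4 + t**3 - 2*t**2 - 4*t - 4, dv = sin(t) dt, so v = -cos(t).
Apply parts 4 times (tabular method): alternate signs, differentiate u down to 0, integrate dv up.

-t**4*cos(t) + 4*t**3*sin(t) - t**3*cos(t) + 3*t**2*sin(t) + 14*t**2*cos(t) - 28*t*sin(t) + 10*t*cos(t) - 10*sin(t) - 24*cos(t) + C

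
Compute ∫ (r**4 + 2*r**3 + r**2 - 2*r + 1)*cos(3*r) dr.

Use integration by parts with u = r**4 + 2*r**3 + r**2 - 2*r + 1, dv = cos(3*r) dr, so v = sin(3*r)/3.
Apply parts 4 times (tabular method): alternate signs, differentiate u down to 0, integrate dv up.

r**4*sin(3*r)/3 + 2*r**3*sin(3*r)/3 + 4*r**3*cos(3*r)/9 - r**2*sin(3*r)/9 + 2*r**2*cos(3*r)/3 - 10*r*sin(3*r)/9 - 2*r*cos(3*r)/27 + 29*sin(3*r)/81 - 10*cos(3*r)/27 + C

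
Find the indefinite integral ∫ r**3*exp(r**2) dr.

(r**2 - 1)*exp(r**2)/2 + C

Let u = r², du = 2r dr; rewrite as (1/2)∫ u^1·exp(1u) du.
Now integrate by parts 1 time.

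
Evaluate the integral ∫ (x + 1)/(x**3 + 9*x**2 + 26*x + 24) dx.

Factor the denominator: (x + 2)*(x + 3)*(x + 4).
Partial-fraction decomposition: -3/(2*(x + 4)) + 2/(x + 3) - 1/(2*(x + 2)).
Integrate each term: A/(x−a) contributes A·log|x−a|.

-log(x + 2)/2 + 2*log(x + 3) - 3*log(x + 4)/2 + C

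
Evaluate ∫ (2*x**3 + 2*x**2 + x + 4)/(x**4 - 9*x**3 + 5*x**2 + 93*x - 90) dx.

514*log(x - 6)/45 - 309*log(x - 5)/32 + 9*log(x - 1)/80 + 35*log(x + 3)/288 + C

Factor the denominator: (x - 6)*(x - 5)*(x - 1)*(x + 3).
Partial-fraction decomposition: 35/(288*(x + 3)) + 9/(80*(x - 1)) - 309/(32*(x - 5)) + 514/(45*(x - 6)).
Integrate each term: A/(x−a) contributes A·log|x−a|.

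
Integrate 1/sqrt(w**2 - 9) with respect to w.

Substitute w = 3·sec(θ), so dw = 3·sec(θ)*tan(θ) dθ and the radical becomes sqrt(w**2 - 9) = 3·tan(θ) by the Pythagorean identity.
Integrate the resulting trig expression in θ, then back-substitute sec(θ) = w/3, tan(θ) = sqrt(w**2 - 9)/3 (absorbing any constant into C).

log(w + sqrt(w**2 - 9)) + C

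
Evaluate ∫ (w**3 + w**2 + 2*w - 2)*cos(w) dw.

w**3*sin(w) + w**2*sin(w) + 3*w**2*cos(w) - 4*w*sin(w) + 2*w*cos(w) - 4*sin(w) - 4*cos(w) + C

Use integration by parts with u = w**3 + w**2 + 2*w - 2, dv = cos(w) dw, so v = sin(w).
Apply parts 3 times (tabular method): alternate signs, differentiate u down to 0, integrate dv up.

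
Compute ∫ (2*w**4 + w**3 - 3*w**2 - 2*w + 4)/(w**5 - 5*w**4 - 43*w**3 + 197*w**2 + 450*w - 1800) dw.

Factor the denominator: (w - 6)*(w - 5)*(w - 3)*(w + 4)*(w + 5).
Partial-fraction decomposition: 133/(110*(w + 5)) - 206/(315*(w + 4)) + 10/(21*(w - 3)) - 647/(90*(w - 5)) + 1346/(165*(w - 6)).
Integrate each term: A/(w−a) contributes A·log|w−a|.

1346*log(w - 6)/165 - 647*log(w - 5)/90 + 10*log(w - 3)/21 - 206*log(w + 4)/315 + 133*log(w + 5)/110 + C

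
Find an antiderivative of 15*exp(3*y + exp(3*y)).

Let u = exp(3*y), so du = (3*exp(3*y)) dy.
Rewriting, the integral becomes 5·∫ e^u du = 5·e^u.
Substituting back, u = exp(3*y).

5*exp(exp(3*y)) + C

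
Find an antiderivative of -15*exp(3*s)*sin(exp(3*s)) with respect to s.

Let u = exp(3*s), so du = (3*exp(3*s)) ds.
Rewriting, the integral becomes -5·∫ sin(u) du = -5·-cos(u).
Substituting back, u = exp(3*s).

5*cos(exp(3*s)) + C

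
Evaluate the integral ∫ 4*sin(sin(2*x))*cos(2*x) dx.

-2*cos(sin(2*x)) + C

Let u = sin(2*x), so du = (2*cos(2*x)) dx.
Rewriting, the integral becomes 2·∫ sin(u) du = 2·-cos(u).
Substituting back, u = sin(2*x).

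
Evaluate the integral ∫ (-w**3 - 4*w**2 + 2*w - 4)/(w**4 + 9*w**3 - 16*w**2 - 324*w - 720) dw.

Factor the denominator: (w - 6)*(w + 4)*(w + 5)*(w + 6).
Partial-fraction decomposition: -7/(3*(w + 6)) + 1/(w + 5) + 3/(5*(w + 4)) - 4/(15*(w - 6)).
Integrate each term: A/(w−a) contributes A·log|w−a|.

-4*log(w - 6)/15 + 3*log(w + 4)/5 + log(w + 5) - 7*log(w + 6)/3 + C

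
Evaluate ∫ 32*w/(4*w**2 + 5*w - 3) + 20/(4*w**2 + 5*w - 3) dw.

Let u = 4*w**2 + 5*w - 3, so du = (8*w + 5) dw.
Rewriting, the integral becomes 4·∫ 1/u du = 4·log(u).
Substituting back, u = 4*w**2 + 5*w - 3.

4*log(4*w**2 + 5*w - 3) + C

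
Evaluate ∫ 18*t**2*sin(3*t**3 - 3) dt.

Let u = 3*t**3 - 3, so du = (9*t**2) dt.
Rewriting, the integral becomes 2·∫ sin(u) du = 2·-cos(u).
Substituting back, u = 3*t**3 - 3.

-2*cos(3*t**3 - 3) + C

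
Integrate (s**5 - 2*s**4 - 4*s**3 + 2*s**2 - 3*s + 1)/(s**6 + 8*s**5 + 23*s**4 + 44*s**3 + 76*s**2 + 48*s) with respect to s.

Factor the denominator: s*(s + 1)*(s + 3)*(s + 4)*(s**2 + 4).
Partial-fraction decomposition: -(126*s - 1)/(260*(s**2 + 4)) + 247/(48*(s + 4)) - 269/(78*(s + 3)) - 7/(30*(s + 1)) + 1/(48*s).
Integrate each term; A/(s−a) gives A·log|s−a|; the (Bs+D)/(s²+p²) term gives a log and an atan.

log(s)/48 - 7*log(s + 1)/30 - 269*log(s + 3)/78 + 247*log(s + 4)/48 - 63*log(s**2 + 4)/260 + atan(s/2)/520 + C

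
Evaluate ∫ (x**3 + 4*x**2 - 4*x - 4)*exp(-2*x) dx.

(-4*x**3 - 22*x**2 - 6*x + 13)*exp(-2*x)/8 + C

Use integration by parts with u = x**3 + 4*x**2 - 4*x - 4, dv = exp(-2*x) dx, so v = -exp(-2*x)/2.
Apply parts 3 times (tabular method): alternate signs, differentiate u down to 0, integrate dv up.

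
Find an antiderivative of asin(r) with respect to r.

Use integration by parts with u = arcsin(r), dv = dr.
Then du = 1/sqrt(-r**2 + 1) dr.

r*asin(r) + sqrt(-r**2 + 1) + C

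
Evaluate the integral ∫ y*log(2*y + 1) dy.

y**2*log(2*y + 1)/2 - y**2/4 + y/4 - log(2*y + 1)/8 + C

Use integration by parts with u = log(2*y + 1), dv = y dy.
Then du = 2/(2*y + 1) dy and v = y**2/2.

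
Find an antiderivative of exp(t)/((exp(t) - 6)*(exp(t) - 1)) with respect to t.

Let u = e^t, du = e^t dt.
The integral becomes ∫ du/((u-1)(u-6)); decompose into partial fractions.

log(exp(t) - 6)/5 - log(exp(t) - 1)/5 + C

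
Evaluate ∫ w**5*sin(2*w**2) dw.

Let u = w², du = 2w dw; rewrite as (1/2)∫ u^2·sin(2u) du.
Now integrate by parts 2 times.

-w**4*cos(2*w**2)/4 + w**2*sin(2*w**2)/4 + cos(2*w**2)/8 + C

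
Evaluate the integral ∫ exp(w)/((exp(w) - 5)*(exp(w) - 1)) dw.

log(exp(w) - 5)/4 - log(exp(w) - 1)/4 + C

Let u = e^w, du = e^w dw.
The integral becomes ∫ du/((u-5)(u-1)); decompose into partial fractions.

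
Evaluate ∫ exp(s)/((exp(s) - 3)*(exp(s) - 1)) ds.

Let u = e^s, du = e^s ds.
The integral becomes ∫ du/((u-1)(u-3)); decompose into partial fractions.

log(exp(s) - 3)/2 - log(exp(s) - 1)/2 + C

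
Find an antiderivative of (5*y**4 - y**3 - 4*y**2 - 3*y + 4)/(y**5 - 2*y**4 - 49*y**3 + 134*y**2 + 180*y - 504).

3053*log(y - 6)/624 - 337*log(y - 3)/150 + 3*log(y - 2)/8 - 41*log(y + 2)/400 + 1353*log(y + 7)/650 + C

Factor the denominator: (y - 6)*(y - 3)*(y - 2)*(y + 2)*(y + 7).
Partial-fraction decomposition: 1353/(650*(y + 7)) - 41/(400*(y + 2)) + 3/(8*(y - 2)) - 337/(150*(y - 3)) + 3053/(624*(y - 6)).
Integrate each term: A/(y−a) contributes A·log|y−a|.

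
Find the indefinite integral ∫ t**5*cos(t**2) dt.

Let u = t², du = 2t dt; rewrite as (1/2)∫ u^2·cos(1u) du.
Now integrate by parts 2 times.

t**4*sin(t**2)/2 + t**2*cos(t**2) - sin(t**2) + C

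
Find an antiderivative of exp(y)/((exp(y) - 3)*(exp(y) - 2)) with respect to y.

log(exp(y) - 3) - log(exp(y) - 2) + C

Let u = e^y, du = e^y dy.
The integral becomes ∫ du/((u-2)(u-3)); decompose into partial fractions.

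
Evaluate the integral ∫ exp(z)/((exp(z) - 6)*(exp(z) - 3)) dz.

log(exp(z) - 6)/3 - log(exp(z) - 3)/3 + C

Let u = e^z, du = e^z dz.
The integral becomes ∫ du/((u-3)(u-6)); decompose into partial fractions.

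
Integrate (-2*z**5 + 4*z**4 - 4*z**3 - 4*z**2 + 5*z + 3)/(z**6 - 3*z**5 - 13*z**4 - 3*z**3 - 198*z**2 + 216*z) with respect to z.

Factor the denominator: z*(z - 6)*(z - 1)*(z + 4)*(z**2 + 9).
Partial-fraction decomposition: -121*(8*z - 7)/(1875*(z**2 + 9)) - 3247/(5000*(z + 4)) - 1/(125*(z - 1)) - 3781/(4500*(z - 6)) + 1/(72*z).
Integrate each term; A/(z−a) gives A·log|z−a|; the (Bz+D)/(z²+p²) term gives a log and an atan.

log(z)/72 - 3781*log(z - 6)/4500 - log(z - 1)/125 - 3247*log(z + 4)/5000 - 484*log(z**2 + 9)/1875 + 847*atan(z/3)/5625 + C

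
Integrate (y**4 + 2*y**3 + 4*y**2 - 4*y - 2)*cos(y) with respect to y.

Use integration by parts with u = y**4 + 2*y**3 + 4*y**2 - 4*y - 2, dv = cos(y) dy, so v = sin(y).
Apply parts 4 times (tabular method): alternate signs, differentiate u down to 0, integrate dv up.

y**4*sin(y) + 2*y**3*sin(y) + 4*y**3*cos(y) - 8*y**2*sin(y) + 6*y**2*cos(y) - 16*y*sin(y) - 16*y*cos(y) + 14*sin(y) - 16*cos(y) + C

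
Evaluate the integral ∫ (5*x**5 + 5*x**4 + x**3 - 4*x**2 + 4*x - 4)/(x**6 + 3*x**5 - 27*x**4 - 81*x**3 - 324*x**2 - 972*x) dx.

log(x)/243 + 11363*log(x - 6)/7290 - 889*log(x + 3)/1458 + 8197*log(x + 6)/2430 + 1637*log(x**2 + 9)/4860 - 763*atan(x/3)/2430 + C

Factor the denominator: x*(x - 6)*(x + 3)*(x + 6)*(x**2 + 9).
Partial-fraction decomposition: (1637*x - 2289)/(2430*(x**2 + 9)) + 8197/(2430*(x + 6)) - 889/(1458*(x + 3)) + 11363/(7290*(x - 6)) + 1/(243*x).
Integrate each term; A/(x−a) gives A·log|x−a|; the (Bx+D)/(x²+p²) term gives a log and an atan.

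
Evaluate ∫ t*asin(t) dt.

t**2*asin(t)/2 + t*sqrt(-t**2 + 1)/4 - asin(t)/4 + C

Use integration by parts with u = arcsin(t), dv = t dt.
Then du = 1/sqrt(-t**2 + 1) dt.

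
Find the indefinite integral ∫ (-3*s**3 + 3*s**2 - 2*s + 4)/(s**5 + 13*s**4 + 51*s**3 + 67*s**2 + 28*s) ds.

Factor the denominator: s*(s + 1)**2*(s + 4)*(s + 7).
Partial-fraction decomposition: 199/(126*(s + 7)) - 7/(3*(s + 4)) + 11/(18*(s + 1)) - 2/(3*(s + 1)**2) + 1/(7*s).
Integrate each term; A/(s−a) gives A·log|s−a|; A/(s−a)² gives −A/(s−a).

log(s)/7 + 11*log(s + 1)/18 - 7*log(s + 4)/3 + 199*log(s + 7)/126 + 2/(3*s + 3) + C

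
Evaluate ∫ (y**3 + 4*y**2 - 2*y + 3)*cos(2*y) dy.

Use integration by parts with u = y**3 + 4*y**2 - 2*y + 3, dv = cos(2*y) dy, so v = sin(2*y)/2.
Apply parts 3 times (tabular method): alternate signs, differentiate u down to 0, integrate dv up.

y**3*sin(2*y)/2 + 2*y**2*sin(2*y) + 3*y**2*cos(2*y)/4 - 7*y*sin(2*y)/4 + 2*y*cos(2*y) + sin(2*y)/2 - 7*cos(2*y)/8 + C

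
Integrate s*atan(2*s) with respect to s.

s**2*atan(2*s)/2 - s/4 + atan(2*s)/8 + C

Use integration by parts with u = arctan(2*s), dv = s ds.
Then du = 2/(4*s**2 + 1) ds.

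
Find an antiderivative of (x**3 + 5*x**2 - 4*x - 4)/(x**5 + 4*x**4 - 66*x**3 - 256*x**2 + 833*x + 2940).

Factor the denominator: (x - 7)*(x - 4)*(x + 3)*(x + 5)*(x + 7).
Partial-fraction decomposition: -37/(616*(x + 7)) - 1/(27*(x + 5)) + 13/(280*(x + 3)) - 124/(2079*(x - 4)) + 139/(1260*(x - 7)).
Integrate each term: A/(x−a) contributes A·log|x−a|.

139*log(x - 7)/1260 - 124*log(x - 4)/2079 + 13*log(x + 3)/280 - log(x + 5)/27 - 37*log(x + 7)/616 + C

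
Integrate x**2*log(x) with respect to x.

Use integration by parts with u = log(x), dv = x**2 dx.
Then du = 1/x dx and v = x**3/3.

x**3*log(x)/3 - x**3/9 + C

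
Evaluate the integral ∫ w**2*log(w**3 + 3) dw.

Let u = w**3 + 3, so du = (3*w**2) dw.
The integral becomes (1/3)·∫ log(u) du; integrate by parts with u′=log(u), dv′=du.

w**3*log(w**3 + 3)/3 - w**3/3 + log(w**3 + 3) + C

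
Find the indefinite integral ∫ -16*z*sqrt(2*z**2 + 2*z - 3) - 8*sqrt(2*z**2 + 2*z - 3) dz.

Let u = 2*z**2 + 2*z - 3, so du = (4*z + 2) dz.
Rewriting, the integral becomes -4·∫ √u du = -4·(2/3)u^(3/2).
Substituting back, u = 2*z**2 + 2*z - 3.

-8*(2*z**2 + 2*z - 3)**(3/2)/3 + C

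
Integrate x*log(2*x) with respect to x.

Use integration by parts with u = log(2*x), dv = x dx.
Then du = 1/x dx and v = x**2/2.

x**2*(log(x) + log(2))/2 - x**2/4 + C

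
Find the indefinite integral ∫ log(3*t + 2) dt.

t*log(3*t + 2) - t + 2*log(3*t + 2)/3 + C

Use integration by parts with u = log(3*t + 2), dv = dt.
Then du = 3/(3*t + 2) dt and v = t.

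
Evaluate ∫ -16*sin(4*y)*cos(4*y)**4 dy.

4*cos(4*y)**5/5 + C

Let u = cos(4*y), so du = (-4*sin(4*y)) dy.
Rewriting, the integral becomes 4·∫ u^4 du = 4·u^5/5.
Substituting back, u = cos(4*y).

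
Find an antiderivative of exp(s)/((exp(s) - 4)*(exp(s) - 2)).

log(exp(s) - 4)/2 - log(exp(s) - 2)/2 + C

Let u = e^s, du = e^s ds.
The integral becomes ∫ du/((u-2)(u-4)); decompose into partial fractions.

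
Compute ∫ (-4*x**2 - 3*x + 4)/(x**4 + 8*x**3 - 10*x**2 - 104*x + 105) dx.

Factor the denominator: (x - 3)*(x - 1)*(x + 5)*(x + 7).
Partial-fraction decomposition: 171/(160*(x + 7)) - 27/(32*(x + 5)) + 1/(32*(x - 1)) - 41/(160*(x - 3)).
Integrate each term: A/(x−a) contributes A·log|x−a|.

-41*log(x - 3)/160 + log(x - 1)/32 - 27*log(x + 5)/32 + 171*log(x + 7)/160 + C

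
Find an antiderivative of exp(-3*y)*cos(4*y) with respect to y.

4*exp(-3*y)*sin(4*y)/25 - 3*exp(-3*y)*cos(4*y)/25 + C

Let I denote the integral. Integrate by parts with u = cos(4*y), dv = exp(-3*y) dy, so v = -exp(-3*y)/3: I = -exp(-3*y)*cos(4*y)/3 − (4/3)·∫ exp(-3*y)*sin(4*y) dy.
Apply parts again with u = sin(4*y), dv = exp(-3*y) dy: ∫ exp(-3*y)*sin(4*y) dy = -exp(-3*y)*sin(4*y)/3 + (4/3)·I. Substituting back brings back I: I = 4*exp(-3*y)*sin(4*y)/9 - exp(-3*y)*cos(4*y)/3 − (16/9)·I.
Solving for I: (1 + 16/9)·I equals the remaining terms, so I = (9/25)·(4*exp(-3*y)*sin(4*y)/9 - exp(-3*y)*cos(4*y)/3).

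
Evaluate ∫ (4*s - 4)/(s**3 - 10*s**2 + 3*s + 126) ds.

12*log(s - 7)/5 - 20*log(s - 6)/9 - 8*log(s + 3)/45 + C

Factor the denominator: (s - 7)*(s - 6)*(s + 3).
Partial-fraction decomposition: -8/(45*(s + 3)) - 20/(9*(s - 6)) + 12/(5*(s - 7)).
Integrate each term: A/(s−a) contributes A·log|s−a|.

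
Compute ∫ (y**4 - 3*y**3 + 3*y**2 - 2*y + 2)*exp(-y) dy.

Use integration by parts with u = y**4 - 3*y**3 + 3*y**2 - 2*y + 2, dv = exp(-y) dy, so v = -exp(-y).
Apply parts 4 times (tabular method): alternate signs, differentiate u down to 0, integrate dv up.

(-y**4 - y**3 - 6*y**2 - 10*y - 12)*exp(-y) + C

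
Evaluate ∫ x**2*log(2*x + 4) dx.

Use integration by parts with u = log(2*x + 4), dv = x**2 dx.
Then du = 2/(2*x + 4) dx and v = x**3/3.

x**3*log(2*x + 4)/3 - x**3/9 + x**2/3 - 4*x/3 + 8*log(x + 2)/3 + C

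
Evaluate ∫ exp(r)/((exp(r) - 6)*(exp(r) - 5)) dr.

Let u = e^r, du = e^r dr.
The integral becomes ∫ du/((u-6)(u-5)); decompose into partial fractions.

log(exp(r) - 6) - log(exp(r) - 5) + C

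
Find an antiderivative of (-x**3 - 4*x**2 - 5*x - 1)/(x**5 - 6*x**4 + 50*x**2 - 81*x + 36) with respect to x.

Factor the denominator: (x - 4)*(x - 3)*(x - 1)**2*(x + 3).
Partial-fraction decomposition: 5/(672*(x + 3)) - 269/(288*(x - 1)) - 11/(24*(x - 1)**2) + 79/(24*(x - 3)) - 149/(63*(x - 4)).
Integrate each term; A/(x−a) gives A·log|x−a|; A/(x−a)² gives −A/(x−a).

-149*log(x - 4)/63 + 79*log(x - 3)/24 - 269*log(x - 1)/288 + 5*log(x + 3)/672 + 11/(24*x - 24) + C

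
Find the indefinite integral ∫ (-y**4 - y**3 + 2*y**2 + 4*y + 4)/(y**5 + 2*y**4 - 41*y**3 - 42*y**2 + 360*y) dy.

Factor the denominator: y*(y - 5)*(y - 3)*(y + 4)*(y + 6).
Partial-fraction decomposition: -257/(297*(y + 6)) + 43/(126*(y + 4)) + 37/(189*(y - 3)) - 338/(495*(y - 5)) + 1/(90*y).
Integrate each term: A/(y−a) contributes A·log|y−a|.

log(y)/90 - 338*log(y - 5)/495 + 37*log(y - 3)/189 + 43*log(y + 4)/126 - 257*log(y + 6)/297 + C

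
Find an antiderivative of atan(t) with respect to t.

Use integration by parts with u = arctan(t), dv = dt.
Then du = 1/(t**2 + 1) dt.

t*atan(t) - log(t**2 + 1)/2 + C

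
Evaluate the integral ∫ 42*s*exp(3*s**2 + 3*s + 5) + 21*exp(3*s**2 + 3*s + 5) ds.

7*exp(3*s**2 + 3*s + 5) + C

Let u = 3*s**2 + 3*s + 5, so du = (6*s + 3) ds.
Rewriting, the integral becomes 7·∫ e^u du = 7·e^u.
Substituting back, u = 3*s**2 + 3*s + 5.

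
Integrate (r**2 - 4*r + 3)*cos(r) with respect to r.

Use integration by parts with u = r**2 - 4*r + 3, dv = cos(r) dr, so v = sin(r).
Apply parts 2 times (tabular method): alternate signs, differentiate u down to 0, integrate dv up.

r**2*sin(r) - 4*r*sin(r) + 2*r*cos(r) + sin(r) - 4*cos(r) + C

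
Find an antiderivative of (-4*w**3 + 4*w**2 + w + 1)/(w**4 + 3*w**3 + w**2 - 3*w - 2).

log(w - 1)/6 + 23*log(w + 1)/2 - 47*log(w + 2)/3 + 4/(w + 1) + C

Factor the denominator: (w - 1)*(w + 1)**2*(w + 2).
Partial-fraction decomposition: -47/(3*(w + 2)) + 23/(2*(w + 1)) - 4/(w + 1)**2 + 1/(6*(w - 1)).
Integrate each term; A/(w−a) gives A·log|w−a|; A/(w−a)² gives −A/(w−a).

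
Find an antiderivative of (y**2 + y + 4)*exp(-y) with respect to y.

(-y**2 - 3*y - 7)*exp(-y) + C

Use integration by parts with u = y**2 + y + 4, dv = exp(-y) dy, so v = -exp(-y).
Apply parts 2 times (tabular method): alternate signs, differentiate u down to 0, integrate dv up.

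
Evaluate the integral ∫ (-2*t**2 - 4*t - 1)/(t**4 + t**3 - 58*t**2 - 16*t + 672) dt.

-97*log(t - 6)/260 + 49*log(t - 4)/176 - 17*log(t + 4)/240 + 71*log(t + 7)/429 + C

Factor the denominator: (t - 6)*(t - 4)*(t + 4)*(t + 7).
Partial-fraction decomposition: 71/(429*(t + 7)) - 17/(240*(t + 4)) + 49/(176*(t - 4)) - 97/(260*(t - 6)).
Integrate each term: A/(t−a) contributes A·log|t−a|.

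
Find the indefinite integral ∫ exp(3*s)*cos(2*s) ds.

2*exp(3*s)*sin(2*s)/13 + 3*exp(3*s)*cos(2*s)/13 + C

Let I denote the integral. Integrate by parts with u = cos(2*s), dv = exp(3*s) ds, so v = exp(3*s)/3: I = exp(3*s)*cos(2*s)/3 + (2/3)·∫ exp(3*s)*sin(2*s) ds.
Apply parts again with u = sin(2*s), dv = exp(3*s) ds: ∫ exp(3*s)*sin(2*s) ds = exp(3*s)*sin(2*s)/3 − (2/3)·I. Substituting back brings back I: I = 2*exp(3*s)*sin(2*s)/9 + exp(3*s)*cos(2*s)/3 − (4/9)·I.
Solving for I: (1 + 4/9)·I equals the remaining terms, so I = (9/13)·(2*exp(3*s)*sin(2*s)/9 + exp(3*s)*cos(2*s)/3).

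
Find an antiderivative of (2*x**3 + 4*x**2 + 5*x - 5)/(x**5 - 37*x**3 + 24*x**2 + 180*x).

-log(x)/36 + 37*log(x - 5)/77 - 10*log(x - 3)/27 + 3*log(x + 2)/56 - 323*log(x + 6)/2376 + C

Factor the denominator: x*(x - 5)*(x - 3)*(x + 2)*(x + 6).
Partial-fraction decomposition: -323/(2376*(x + 6)) + 3/(56*(x + 2)) - 10/(27*(x - 3)) + 37/(77*(x - 5)) - 1/(36*x).
Integrate each term: A/(x−a) contributes A·log|x−a|.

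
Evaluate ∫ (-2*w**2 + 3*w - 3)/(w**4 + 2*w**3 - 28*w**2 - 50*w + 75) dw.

Factor the denominator: (w - 5)*(w - 1)*(w + 3)*(w + 5).
Partial-fraction decomposition: 17/(30*(w + 5)) - 15/(32*(w + 3)) + 1/(48*(w - 1)) - 19/(160*(w - 5)).
Integrate each term: A/(w−a) contributes A·log|w−a|.

-19*log(w - 5)/160 + log(w - 1)/48 - 15*log(w + 3)/32 + 17*log(w + 5)/30 + C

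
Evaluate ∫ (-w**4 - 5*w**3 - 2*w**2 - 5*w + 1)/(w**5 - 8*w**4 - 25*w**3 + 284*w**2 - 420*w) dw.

Factor the denominator: w*(w - 7)*(w - 5)*(w - 2)*(w + 6).
Partial-fraction decomposition: -257/(6864*(w + 6)) - 73/(240*(w - 2)) + 662/(165*(w - 5)) - 2124/(455*(w - 7)) - 1/(420*w).
Integrate each term: A/(w−a) contributes A·log|w−a|.

-log(w)/420 - 2124*log(w - 7)/455 + 662*log(w - 5)/165 - 73*log(w - 2)/240 - 257*log(w + 6)/6864 + C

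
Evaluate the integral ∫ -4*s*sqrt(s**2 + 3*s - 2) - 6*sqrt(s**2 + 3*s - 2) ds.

Let u = s**2 + 3*s - 2, so du = (2*s + 3) ds.
Rewriting, the integral becomes -2·∫ √u du = -2·(2/3)u^(3/2).
Substituting back, u = s**2 + 3*s - 2.

-4*(s**2 + 3*s - 2)**(3/2)/3 + C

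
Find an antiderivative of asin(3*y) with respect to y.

y*asin(3*y) + sqrt(-9*y**2 + 1)/3 + C

Use integration by parts with u = arcsin(3*y), dv = dy.
Then du = 3/sqrt(-9*y**2 + 1) dy.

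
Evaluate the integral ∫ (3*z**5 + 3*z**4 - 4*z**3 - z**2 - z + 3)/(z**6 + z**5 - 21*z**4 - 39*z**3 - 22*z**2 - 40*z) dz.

Factor the denominator: z*(z - 5)*(z + 2)*(z + 4)*(z**2 + 1).
Partial-fraction decomposition: (5*z - 1)/(26*(z**2 + 1)) + 121/(72*(z + 4)) - 3/(28*(z + 2)) + 10723/(8190*(z - 5)) - 3/(40*z).
Integrate each term; A/(z−a) gives A·log|z−a|; the (Bz+D)/(z²+p²) term gives a log and an atan.

-3*log(z)/40 + 10723*log(z - 5)/8190 - 3*log(z + 2)/28 + 121*log(z + 4)/72 + 5*log(z**2 + 1)/52 - atan(z)/26 + C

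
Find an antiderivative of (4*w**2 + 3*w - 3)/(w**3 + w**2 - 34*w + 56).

73*log(w - 4)/22 - 19*log(w - 2)/18 + 172*log(w + 7)/99 + C

Factor the denominator: (w - 4)*(w - 2)*(w + 7).
Partial-fraction decomposition: 172/(99*(w + 7)) - 19/(18*(w - 2)) + 73/(22*(w - 4)).
Integrate each term: A/(w−a) contributes A·log|w−a|.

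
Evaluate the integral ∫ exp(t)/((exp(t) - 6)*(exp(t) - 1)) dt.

log(exp(t) - 6)/5 - log(exp(t) - 1)/5 + C

Let u = e^t, du = e^t dt.
The integral becomes ∫ du/((u-6)(u-1)); decompose into partial fractions.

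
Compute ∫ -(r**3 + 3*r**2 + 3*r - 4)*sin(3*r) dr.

Use integration by parts with u = r**3 + 3*r**2 + 3*r - 4, dv = -sin(3*r) dr, so v = cos(3*r)/3.
Apply parts 3 times (tabular method): alternate signs, differentiate u down to 0, integrate dv up.

r**3*cos(3*r)/3 - r**2*sin(3*r)/3 + r**2*cos(3*r) - 2*r*sin(3*r)/3 + 7*r*cos(3*r)/9 - 7*sin(3*r)/27 - 14*cos(3*r)/9 + C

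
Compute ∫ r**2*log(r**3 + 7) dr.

r**3*log(r**3 + 7)/3 - r**3/3 + 7*log(r**3 + 7)/3 + C

Let u = r**3 + 7, so du = (3*r**2) dr.
The integral becomes (1/3)·∫ log(u) du; integrate by parts with u′=log(u), dv′=du.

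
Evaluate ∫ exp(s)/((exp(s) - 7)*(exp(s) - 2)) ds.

log(exp(s) - 7)/5 - log(exp(s) - 2)/5 + C

Let u = e^s, du = e^s ds.
The integral becomes ∫ du/((u-2)(u-7)); decompose into partial fractions.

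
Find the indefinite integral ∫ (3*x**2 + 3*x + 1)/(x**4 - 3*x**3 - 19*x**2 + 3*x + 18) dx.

127*log(x - 6)/315 - 7*log(x - 1)/40 + log(x + 1)/28 - 19*log(x + 3)/72 + C

Factor the denominator: (x - 6)*(x - 1)*(x + 1)*(x + 3).
Partial-fraction decomposition: -19/(72*(x + 3)) + 1/(28*(x + 1)) - 7/(40*(x - 1)) + 127/(315*(x - 6)).
Integrate each term: A/(x−a) contributes A·log|x−a|.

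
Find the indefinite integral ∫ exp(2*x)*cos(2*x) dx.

exp(2*x)*sin(2*x)/4 + exp(2*x)*cos(2*x)/4 + C

Let I denote the integral. Integrate by parts with u = cos(2*x), dv = exp(2*x) dx, so v = exp(2*x)/2: I = exp(2*x)*cos(2*x)/2 + ∫ exp(2*x)*sin(2*x) dx.
Apply parts again with u = sin(2*x), dv = exp(2*x) dx: ∫ exp(2*x)*sin(2*x) dx = exp(2*x)*sin(2*x)/2 − I. Substituting back brings back I: I = exp(2*x)*sin(2*x)/2 + exp(2*x)*cos(2*x)/2 − I.
Solving for I: (1 + 1)·I equals the remaining terms, so I = (1/2)·(exp(2*x)*sin(2*x)/2 + exp(2*x)*cos(2*x)/2).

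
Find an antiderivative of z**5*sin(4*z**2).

Let u = z², du = 2z dz; rewrite as (1/2)∫ u^2·sin(4u) du.
Now integrate by parts 2 times.

-z**4*cos(4*z**2)/8 + z**2*sin(4*z**2)/16 + cos(4*z**2)/64 + C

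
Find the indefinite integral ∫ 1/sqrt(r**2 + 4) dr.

log(r + sqrt(r**2 + 4)) + C

Substitute r = 2·tan(θ), so dr = 2·sec(θ)^2 dθ and the radical becomes sqrt(r**2 + 4) = 2·sec(θ) by the Pythagorean identity.
Integrate the resulting trig expression in θ, then back-substitute tan(θ) = r/2, sec(θ) = sqrt(r**2 + 4)/2 (absorbing any constant into C).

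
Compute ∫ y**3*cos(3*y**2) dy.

Let u = y², du = 2y dy; rewrite as (1/2)∫ u^1·cos(3u) du.
Now integrate by parts 1 time.

y**2*sin(3*y**2)/6 + cos(3*y**2)/18 + C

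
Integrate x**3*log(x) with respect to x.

x**4*log(x)/4 - x**4/16 + C

Use integration by parts with u = log(x), dv = x**3 dx.
Then du = 1/x dx and v = x**4/4.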